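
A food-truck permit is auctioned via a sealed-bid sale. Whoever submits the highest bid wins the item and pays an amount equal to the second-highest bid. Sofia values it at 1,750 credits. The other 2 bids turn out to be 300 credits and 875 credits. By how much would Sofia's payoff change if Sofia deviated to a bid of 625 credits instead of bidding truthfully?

Change in payoff: -875 credits.

The highest competing bid is 875 credits.
Bidding truthfully at 1,750 credits: Sofia has the top bid, wins, and pays the second-highest bid 875 credits. Payoff = 1,750 credits − 875 credits = 875 credits.
Bidding 625 credits: the top bid is 875 credits (a rival), so Sofia loses. Payoff = 0 credits.
Change = 0 credits − 875 credits = -875 credits.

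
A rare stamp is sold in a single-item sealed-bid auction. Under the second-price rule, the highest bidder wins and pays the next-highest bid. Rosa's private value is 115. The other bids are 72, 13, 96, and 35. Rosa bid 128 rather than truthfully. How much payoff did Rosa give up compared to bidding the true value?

The highest competing bid is 96.
Bidding truthfully at 115: Rosa has the top bid, wins, and pays the second-highest bid 96. Payoff = 115 − 96 = 19.
Bidding 128: Rosa has the top bid, wins, and pays the second-highest bid 96. Payoff = 115 − 96 = 19.
Regret = truthful payoff − actual payoff = 19 − 19 = 0.

Payoff forgone: 0.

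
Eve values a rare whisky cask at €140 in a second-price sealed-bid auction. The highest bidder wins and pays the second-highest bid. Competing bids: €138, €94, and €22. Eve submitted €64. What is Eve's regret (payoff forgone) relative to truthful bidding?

Payoff forgone: €2.

The highest competing bid is €138.
Bidding truthfully at €140: Eve has the top bid, wins, and pays the second-highest bid €138. Payoff = €140 − €138 = €2.
Bidding €64: the top bid is €138 (a rival), so Eve loses. Payoff = €0.
Regret = truthful payoff − actual payoff = €2 − €0 = €2.
Deviating from a truthful bid can only lose payoff in a second-price auction — never gain.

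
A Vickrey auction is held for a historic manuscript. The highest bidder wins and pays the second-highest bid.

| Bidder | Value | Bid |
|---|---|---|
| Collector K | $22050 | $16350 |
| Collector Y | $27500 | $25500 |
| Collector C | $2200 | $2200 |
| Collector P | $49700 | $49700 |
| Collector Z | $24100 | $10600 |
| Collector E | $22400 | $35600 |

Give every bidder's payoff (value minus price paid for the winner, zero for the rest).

Collector K $0, Collector Y $0, Collector C $0, Collector P $14100, Collector Z $0, Collector E $0.

Ordered from highest: Collector P $49700 > Collector E $35600 > Collector Y $25500 > Collector K $16350 > Collector Z $10600 > Collector C $2200.
Collector P has the top bid and wins; the price is the second-highest bid, $35600.
Collector P's payoff = $49700 − $35600 = $14100. All other bidders lose, so their payoff is 0.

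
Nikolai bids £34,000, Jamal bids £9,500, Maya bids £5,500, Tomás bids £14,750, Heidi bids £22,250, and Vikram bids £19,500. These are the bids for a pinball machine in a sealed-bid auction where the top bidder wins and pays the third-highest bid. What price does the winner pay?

Bids in descending order: Nikolai £34,000; Heidi £22,250; Vikram £19,500; Tomás £14,750; Jamal £9,500; Maya £5,500.
Nikolai is the highest bidder, so Nikolai wins.
Under the third-price rule, the price is the third-highest bid: £19,500.

The winner pays £19,500.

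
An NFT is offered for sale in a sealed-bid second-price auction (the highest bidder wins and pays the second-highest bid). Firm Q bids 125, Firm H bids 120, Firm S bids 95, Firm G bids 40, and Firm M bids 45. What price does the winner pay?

Bids in descending order: Firm Q 125; Firm H 120; Firm S 95; Firm M 45; Firm G 40.
Firm Q is the highest bidder, so Firm Q wins.
Under the second-price rule, the price is the second-highest bid: 120.

120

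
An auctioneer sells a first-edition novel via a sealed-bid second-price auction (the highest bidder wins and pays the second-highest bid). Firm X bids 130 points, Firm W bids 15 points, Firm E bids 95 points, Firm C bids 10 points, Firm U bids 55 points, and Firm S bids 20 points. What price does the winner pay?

Ordered from highest: Firm X 130 points > Firm E 95 points > Firm U 55 points > Firm S 20 points > Firm W 15 points > Firm C 10 points.
Firm X is the highest bidder, so Firm X wins.
Under the second-price rule, the price is the second-highest bid: 95 points.

95 points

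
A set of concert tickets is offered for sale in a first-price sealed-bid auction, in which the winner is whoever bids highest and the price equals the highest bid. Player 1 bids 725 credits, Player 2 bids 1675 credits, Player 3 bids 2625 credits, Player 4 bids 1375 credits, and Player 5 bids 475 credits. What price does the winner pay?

Price paid: 2625 credits.

Sorted high to low: Player 3 2625 credits > Player 2 1675 credits > Player 4 1375 credits > Player 1 725 credits > Player 5 475 credits.
Player 3 is the highest bidder, so Player 3 wins.
Under the first-price rule, the price is the highest bid: 2625 credits.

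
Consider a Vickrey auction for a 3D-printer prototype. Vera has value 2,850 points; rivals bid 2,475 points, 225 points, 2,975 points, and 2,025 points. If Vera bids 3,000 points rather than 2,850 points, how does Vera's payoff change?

The highest competing bid is 2,975 points.
Bidding truthfully at 2,850 points: the top bid is 2,975 points (a rival), so Vera loses. Payoff = 0 points.
Bidding 3,000 points: Vera has the top bid, wins, and pays the second-highest bid 2,975 points. Payoff = 2,850 points − 2,975 points = -125 points.
Change = -125 points − 0 points = -125 points.

Change in payoff: -125 points.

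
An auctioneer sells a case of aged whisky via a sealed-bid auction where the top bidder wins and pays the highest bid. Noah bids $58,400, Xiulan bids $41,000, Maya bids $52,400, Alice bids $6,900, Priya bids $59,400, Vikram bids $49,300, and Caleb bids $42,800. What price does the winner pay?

Ordered from highest: Priya $59,400 > Noah $58,400 > Maya $52,400 > Vikram $49,300 > Caleb $42,800 > Xiulan $41,000 > Alice $6,900.
Priya is the highest bidder, so Priya wins.
Under the first-price rule, the price is the highest bid: $59,400.

Price paid: $59,400.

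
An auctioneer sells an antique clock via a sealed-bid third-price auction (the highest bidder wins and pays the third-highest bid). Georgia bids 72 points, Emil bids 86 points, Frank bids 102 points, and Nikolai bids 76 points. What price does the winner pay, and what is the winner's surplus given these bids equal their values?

Ordered from highest: Frank 102 points > Emil 86 points > Nikolai 76 points > Georgia 72 points.
Frank is the highest bidder, so Frank wins.
Under the third-price rule, the price is the third-highest bid: 76 points.
Surplus = 102 points − 76 points = 26 points.

The winner pays 76 points for a surplus of 26 points.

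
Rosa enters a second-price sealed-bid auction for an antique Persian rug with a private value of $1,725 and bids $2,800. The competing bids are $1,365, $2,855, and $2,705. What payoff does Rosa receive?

Rosa's payoff: $0.

Highest competing bid: $2,855.
Rosa's bid $2,800 is not the highest, so Rosa loses, pays nothing, and earns zero payoff.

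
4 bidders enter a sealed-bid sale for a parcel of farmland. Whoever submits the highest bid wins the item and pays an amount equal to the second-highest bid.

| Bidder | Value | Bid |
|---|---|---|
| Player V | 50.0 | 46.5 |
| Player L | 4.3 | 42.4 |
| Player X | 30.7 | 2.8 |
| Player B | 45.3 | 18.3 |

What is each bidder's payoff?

Sorted high to low: Player V 46.5 > Player L 42.4 > Player B 18.3 > Player X 2.8.
Player V has the top bid and wins; the price is the second-highest bid, 42.4.
Player V's payoff = 50.0 − 42.4 = 7.6. All other bidders lose, so their payoff is 0.

Player V 7.6, Player L 0.0, Player X 0.0, Player B 0.0.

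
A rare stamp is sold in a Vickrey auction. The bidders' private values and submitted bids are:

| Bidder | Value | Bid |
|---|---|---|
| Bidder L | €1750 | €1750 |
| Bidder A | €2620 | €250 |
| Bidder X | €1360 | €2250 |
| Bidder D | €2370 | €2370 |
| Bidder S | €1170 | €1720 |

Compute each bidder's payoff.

Sorted high to low: Bidder D €2370, then Bidder X €2250, then Bidder L €1750, then Bidder S €1720, then Bidder A €250.
Bidder D has the top bid and wins; the price is the second-highest bid, €2250.
Bidder D's payoff = €2370 − €2250 = €120. All other bidders lose, so their payoff is 0.

Bidder L €0, Bidder A €0, Bidder X €0, Bidder D €120, Bidder S €0.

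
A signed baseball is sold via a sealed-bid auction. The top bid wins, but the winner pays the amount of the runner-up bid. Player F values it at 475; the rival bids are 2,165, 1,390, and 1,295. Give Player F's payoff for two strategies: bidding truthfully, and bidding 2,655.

(a) 0  (b) -1,690

The highest competing bid is 2,165.
Bidding truthfully at 475: the top bid is 2,165 (a rival), so Player F loses. Payoff = 0.
Bidding 2,655: Player F has the top bid, wins, and pays the second-highest bid 2,165. Payoff = 475 − 2,165 = -1,690.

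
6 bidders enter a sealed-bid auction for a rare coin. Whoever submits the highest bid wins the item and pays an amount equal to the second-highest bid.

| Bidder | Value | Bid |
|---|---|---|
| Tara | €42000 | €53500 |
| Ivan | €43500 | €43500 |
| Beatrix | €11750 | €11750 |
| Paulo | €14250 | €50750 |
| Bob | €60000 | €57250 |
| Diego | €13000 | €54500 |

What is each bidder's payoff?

Ordered from highest: Bob €57250, then Diego €54500, then Tara €53500, then Paulo €50750, then Ivan €43500, then Beatrix €11750.
Bob has the top bid and wins; the price is the second-highest bid, €54500.
Bob's payoff = €60000 − €54500 = €5500. All other bidders lose, so their payoff is 0.

Tara €0, Ivan €0, Beatrix €0, Paulo €0, Bob €5500, Diego €0.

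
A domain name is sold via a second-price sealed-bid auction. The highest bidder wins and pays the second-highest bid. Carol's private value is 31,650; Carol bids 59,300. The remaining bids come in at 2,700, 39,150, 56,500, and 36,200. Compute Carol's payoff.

-24,850

Highest competing bid: 56,500.
Carol's bid 59,300 is the highest overall, so Carol wins and pays the second-highest bid, 56,500.
Payoff = value − price = 31,650 − 56,500 = -24,850.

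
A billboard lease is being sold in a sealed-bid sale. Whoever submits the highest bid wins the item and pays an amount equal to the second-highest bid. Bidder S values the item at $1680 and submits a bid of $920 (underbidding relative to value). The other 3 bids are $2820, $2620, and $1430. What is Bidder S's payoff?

Highest competing bid: $2820.
Bidder S's bid $920 is not the highest, so Bidder S loses, pays nothing, and earns zero payoff.

Payoff = $0.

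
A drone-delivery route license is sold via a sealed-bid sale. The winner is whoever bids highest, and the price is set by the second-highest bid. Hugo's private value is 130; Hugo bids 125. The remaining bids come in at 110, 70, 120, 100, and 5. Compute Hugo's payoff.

Highest competing bid: 120.
Hugo's bid 125 is the highest overall, so Hugo wins and pays the second-highest bid, 120.
Payoff = value − price = 130 − 120 = 10.

10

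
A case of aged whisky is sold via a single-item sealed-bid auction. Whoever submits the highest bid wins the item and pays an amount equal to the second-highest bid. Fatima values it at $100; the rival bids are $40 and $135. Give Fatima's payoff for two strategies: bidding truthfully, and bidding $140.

The highest competing bid is $135.
Bidding truthfully at $100: the top bid is $135 (a rival), so Fatima loses. Payoff = $0.
Bidding $140: Fatima has the top bid, wins, and pays the second-highest bid $135. Payoff = $100 − $135 = -$35.

(a) $0  (b) -$35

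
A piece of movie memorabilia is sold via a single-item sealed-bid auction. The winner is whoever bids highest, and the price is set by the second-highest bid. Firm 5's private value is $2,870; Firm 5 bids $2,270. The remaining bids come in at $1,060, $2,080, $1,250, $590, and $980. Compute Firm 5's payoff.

$790

Highest competing bid: $2,080.
Firm 5's bid $2,270 is the highest overall, so Firm 5 wins and pays the second-highest bid, $2,080.
Payoff = value − price = $2,870 − $2,080 = $790.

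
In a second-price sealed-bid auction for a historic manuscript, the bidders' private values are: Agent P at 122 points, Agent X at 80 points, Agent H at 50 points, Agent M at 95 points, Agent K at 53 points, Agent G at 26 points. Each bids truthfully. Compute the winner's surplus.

Ranking the bids: Agent P 122 points > Agent M 95 points > Agent X 80 points > Agent K 53 points > Agent H 50 points > Agent G 26 points.
Agent P wins with the top bid and pays the second-highest, 95 points.
Surplus = 122 points − 95 points = 27 points.

Surplus = 27 points.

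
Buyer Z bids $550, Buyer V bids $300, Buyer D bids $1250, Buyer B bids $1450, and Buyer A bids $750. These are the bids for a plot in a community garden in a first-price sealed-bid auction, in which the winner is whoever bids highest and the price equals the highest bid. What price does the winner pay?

The winner pays $1450.

Ranking the bids: Buyer B $1450; Buyer D $1250; Buyer A $750; Buyer Z $550; Buyer V $300.
Buyer B is the highest bidder, so Buyer B wins.
Under the first-price rule, the price is the highest bid: $1450.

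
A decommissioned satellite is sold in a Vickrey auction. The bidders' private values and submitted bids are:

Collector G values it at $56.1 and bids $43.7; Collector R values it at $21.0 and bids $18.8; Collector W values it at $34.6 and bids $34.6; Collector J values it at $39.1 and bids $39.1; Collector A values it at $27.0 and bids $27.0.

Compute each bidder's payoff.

Ranking the bids: Collector G $43.7; Collector J $39.1; Collector W $34.6; Collector A $27.0; Collector R $18.8.
Collector G has the top bid and wins; the price is the second-highest bid, $39.1.
Collector G's payoff = $56.1 − $39.1 = $17.0. All other bidders lose, so their payoff is 0.

Payoffs: Collector G $17.0, Collector R $0.0, Collector W $0.0, Collector J $0.0, Collector A $0.0.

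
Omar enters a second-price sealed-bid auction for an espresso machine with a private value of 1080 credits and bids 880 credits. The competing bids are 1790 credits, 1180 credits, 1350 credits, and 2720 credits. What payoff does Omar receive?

Highest competing bid: 2720 credits.
Omar's bid 880 credits is not the highest, so Omar loses, pays nothing, and earns zero payoff.

0 credits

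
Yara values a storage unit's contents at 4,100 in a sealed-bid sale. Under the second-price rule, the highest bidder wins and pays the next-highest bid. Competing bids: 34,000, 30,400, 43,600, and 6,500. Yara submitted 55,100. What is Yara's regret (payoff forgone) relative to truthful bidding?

Payoff forgone: 39,500.

The highest competing bid is 43,600.
Bidding truthfully at 4,100: the top bid is 43,600 (a rival), so Yara loses. Payoff = 0.
Bidding 55,100: Yara has the top bid, wins, and pays the second-highest bid 43,600. Payoff = 4,100 − 43,600 = -39,500.
Regret = truthful payoff − actual payoff = 0 − -39,500 = 39,500.
This is the dominant-strategy logic: truthful bidding weakly beats any alternative.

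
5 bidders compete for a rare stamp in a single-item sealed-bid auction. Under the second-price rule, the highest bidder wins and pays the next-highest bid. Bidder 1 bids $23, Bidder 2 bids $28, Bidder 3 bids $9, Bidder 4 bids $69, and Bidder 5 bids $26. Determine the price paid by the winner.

The winner pays $28.

Ranking the bids: Bidder 4 $69; Bidder 2 $28; Bidder 5 $26; Bidder 1 $23; Bidder 3 $9.
Bidder 4 has the highest bid, so Bidder 4 wins.
The second-highest bid is $28, so that is what Bidder 4 pays.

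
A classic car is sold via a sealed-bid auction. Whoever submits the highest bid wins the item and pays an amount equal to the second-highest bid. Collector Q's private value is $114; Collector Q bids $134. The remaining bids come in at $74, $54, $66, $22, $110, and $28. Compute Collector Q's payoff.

Highest competing bid: $110.
Collector Q's bid $134 is the highest overall, so Collector Q wins and pays the second-highest bid, $110.
Payoff = value − price = $114 − $110 = $4.

$4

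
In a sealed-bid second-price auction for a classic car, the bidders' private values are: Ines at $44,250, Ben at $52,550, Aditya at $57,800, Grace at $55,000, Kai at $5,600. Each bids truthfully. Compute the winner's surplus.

Ordered from highest: Aditya $57,800, then Grace $55,000, then Ben $52,550, then Ines $44,250, then Kai $5,600.
Aditya wins with the top bid and pays the second-highest, $55,000.
Surplus = $57,800 − $55,000 = $2,800.

Surplus = $2,800.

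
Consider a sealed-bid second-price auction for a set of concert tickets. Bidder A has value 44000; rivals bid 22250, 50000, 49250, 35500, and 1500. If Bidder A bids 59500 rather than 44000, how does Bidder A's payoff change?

The highest competing bid is 50000.
Bidding truthfully at 44000: the top bid is 50000 (a rival), so Bidder A loses. Payoff = 0.
Bidding 59500: Bidder A has the top bid, wins, and pays the second-highest bid 50000. Payoff = 44000 − 50000 = -6000.
Change = -6000 − 0 = -6000.
Deviating from a truthful bid can only lose payoff in a second-price auction — never gain.

Payoff change: -6000.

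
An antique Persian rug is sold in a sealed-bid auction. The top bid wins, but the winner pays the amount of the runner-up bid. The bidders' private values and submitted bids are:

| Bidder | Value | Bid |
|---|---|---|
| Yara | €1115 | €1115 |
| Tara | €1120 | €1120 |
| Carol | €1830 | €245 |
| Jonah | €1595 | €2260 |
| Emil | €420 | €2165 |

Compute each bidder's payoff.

Ranking the bids: Jonah €2260; Emil €2165; Tara €1120; Yara €1115; Carol €245.
Jonah has the top bid and wins; the price is the second-highest bid, €2165.
Jonah's payoff = €1595 − €2165 = -€570. All other bidders lose, so their payoff is 0.

Yara €0, Tara €0, Carol €0, Jonah -€570, Emil €0.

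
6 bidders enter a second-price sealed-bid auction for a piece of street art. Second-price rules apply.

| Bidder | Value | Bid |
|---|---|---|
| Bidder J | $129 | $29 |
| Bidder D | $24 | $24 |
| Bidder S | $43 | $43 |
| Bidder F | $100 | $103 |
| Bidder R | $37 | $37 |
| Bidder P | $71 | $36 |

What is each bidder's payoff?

Bids in descending order: Bidder F $103 > Bidder S $43 > Bidder R $37 > Bidder P $36 > Bidder J $29 > Bidder D $24.
Bidder F has the top bid and wins; the price is the second-highest bid, $43.
Bidder F's payoff = $100 − $43 = $57. All other bidders lose, so their payoff is 0.

Bidder J $0, Bidder D $0, Bidder S $0, Bidder F $57, Bidder R $0, Bidder P $0.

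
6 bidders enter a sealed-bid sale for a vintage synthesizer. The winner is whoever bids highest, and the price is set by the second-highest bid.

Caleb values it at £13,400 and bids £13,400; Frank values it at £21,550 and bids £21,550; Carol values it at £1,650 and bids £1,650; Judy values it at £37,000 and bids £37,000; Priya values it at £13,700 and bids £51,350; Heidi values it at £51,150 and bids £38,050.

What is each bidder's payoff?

Payoffs: Caleb £0, Frank £0, Carol £0, Judy £0, Priya -£24,350, Heidi £0.

Sorted high to low: Priya £51,350, then Heidi £38,050, then Judy £37,000, then Frank £21,550, then Caleb £13,400, then Carol £1,650.
Priya has the top bid and wins; the price is the second-highest bid, £38,050.
Priya's payoff = £13,700 − £38,050 = -£24,350. All other bidders lose, so their payoff is 0.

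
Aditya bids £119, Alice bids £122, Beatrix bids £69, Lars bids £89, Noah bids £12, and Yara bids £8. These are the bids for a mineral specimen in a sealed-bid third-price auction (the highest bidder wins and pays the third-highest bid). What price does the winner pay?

Price paid: £89.

Ranking the bids: Alice £122 > Aditya £119 > Lars £89 > Beatrix £69 > Noah £12 > Yara £8.
Alice is the highest bidder, so Alice wins.
Under the third-price rule, the price is the third-highest bid: £89.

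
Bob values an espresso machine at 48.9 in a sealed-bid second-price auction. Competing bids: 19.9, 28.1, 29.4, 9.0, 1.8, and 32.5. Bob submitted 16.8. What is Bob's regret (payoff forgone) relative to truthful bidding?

Payoff forgone: 16.4.

The highest competing bid is 32.5.
Bidding truthfully at 48.9: Bob has the top bid, wins, and pays the second-highest bid 32.5. Payoff = 48.9 − 32.5 = 16.4.
Bidding 16.8: the top bid is 32.5 (a rival), so Bob loses. Payoff = 0.0.
Regret = truthful payoff − actual payoff = 16.4 − 0.0 = 16.4.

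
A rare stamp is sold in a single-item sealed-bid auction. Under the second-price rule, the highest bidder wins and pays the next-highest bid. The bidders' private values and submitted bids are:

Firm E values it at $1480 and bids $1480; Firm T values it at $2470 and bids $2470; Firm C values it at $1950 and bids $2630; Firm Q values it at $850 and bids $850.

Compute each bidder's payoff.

Ranking the bids: Firm C $2630, then Firm T $2470, then Firm E $1480, then Firm Q $850.
Firm C has the top bid and wins; the price is the second-highest bid, $2470.
Firm C's payoff = $1950 − $2470 = -$520. All other bidders lose, so their payoff is 0.

Payoffs: Firm E $0, Firm T $0, Firm C -$520, Firm Q $0.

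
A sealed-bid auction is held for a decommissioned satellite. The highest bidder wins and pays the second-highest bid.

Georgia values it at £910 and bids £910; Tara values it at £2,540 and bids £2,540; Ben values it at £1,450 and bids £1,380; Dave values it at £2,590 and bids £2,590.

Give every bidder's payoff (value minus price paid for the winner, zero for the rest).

Payoffs: Georgia £0, Tara £0, Ben £0, Dave £50.

Bids in descending order: Dave £2,590, then Tara £2,540, then Ben £1,380, then Georgia £910.
Dave has the top bid and wins; the price is the second-highest bid, £2,540.
Dave's payoff = £2,590 − £2,540 = £50. All other bidders lose, so their payoff is 0.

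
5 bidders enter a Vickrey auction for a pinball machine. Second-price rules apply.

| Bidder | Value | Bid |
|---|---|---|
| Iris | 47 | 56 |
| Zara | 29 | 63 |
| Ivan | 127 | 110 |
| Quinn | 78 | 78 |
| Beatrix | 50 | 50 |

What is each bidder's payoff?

Iris 0, Zara 0, Ivan 49, Quinn 0, Beatrix 0.

Sorted high to low: Ivan 110, then Quinn 78, then Zara 63, then Iris 56, then Beatrix 50.
Ivan has the top bid and wins; the price is the second-highest bid, 78.
Ivan's payoff = 127 − 78 = 49. All other bidders lose, so their payoff is 0.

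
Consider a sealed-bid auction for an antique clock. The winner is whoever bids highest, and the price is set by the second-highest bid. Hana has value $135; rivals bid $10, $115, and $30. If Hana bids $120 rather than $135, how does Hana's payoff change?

Change in payoff: $0.

The highest competing bid is $115.
Bidding truthfully at $135: Hana has the top bid, wins, and pays the second-highest bid $115. Payoff = $135 − $115 = $20.
Bidding $120: Hana has the top bid, wins, and pays the second-highest bid $115. Payoff = $135 − $115 = $20.
Change = $20 − $20 = $0.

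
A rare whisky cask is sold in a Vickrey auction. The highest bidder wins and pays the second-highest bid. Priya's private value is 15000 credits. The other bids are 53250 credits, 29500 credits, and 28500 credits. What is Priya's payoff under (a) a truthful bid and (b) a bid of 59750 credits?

Truthful: 0 credits; alternative: -38250 credits.

The highest competing bid is 53250 credits.
Bidding truthfully at 15000 credits: the top bid is 53250 credits (a rival), so Priya loses. Payoff = 0 credits.
Bidding 59750 credits: Priya has the top bid, wins, and pays the second-highest bid 53250 credits. Payoff = 15000 credits − 53250 credits = -38250 credits.
Deviating from a truthful bid can only lose payoff in a second-price auction — never gain.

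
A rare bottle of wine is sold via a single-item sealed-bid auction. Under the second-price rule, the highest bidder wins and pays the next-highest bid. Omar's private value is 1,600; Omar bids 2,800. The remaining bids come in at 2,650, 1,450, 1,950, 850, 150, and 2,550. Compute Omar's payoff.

Payoff = -1,050.

Highest competing bid: 2,650.
Omar's bid 2,800 is the highest overall, so Omar wins and pays the second-highest bid, 2,650.
Payoff = value − price = 1,600 − 2,650 = -1,050.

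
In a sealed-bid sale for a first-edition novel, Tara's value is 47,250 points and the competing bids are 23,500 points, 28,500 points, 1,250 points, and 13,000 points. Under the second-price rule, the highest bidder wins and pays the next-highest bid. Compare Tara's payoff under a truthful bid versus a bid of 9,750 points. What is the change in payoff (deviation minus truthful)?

Change in payoff: -18,750 points.

The highest competing bid is 28,500 points.
Bidding truthfully at 47,250 points: Tara has the top bid, wins, and pays the second-highest bid 28,500 points. Payoff = 47,250 points − 28,500 points = 18,750 points.
Bidding 9,750 points: the top bid is 28,500 points (a rival), so Tara loses. Payoff = 0 points.
Change = 0 points − 18,750 points = -18,750 points.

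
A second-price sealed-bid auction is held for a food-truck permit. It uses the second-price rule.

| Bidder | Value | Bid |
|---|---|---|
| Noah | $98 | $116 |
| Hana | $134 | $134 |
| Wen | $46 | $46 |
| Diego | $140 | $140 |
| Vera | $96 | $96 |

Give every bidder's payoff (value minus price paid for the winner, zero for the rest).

Payoffs: Noah $0, Hana $0, Wen $0, Diego $6, Vera $0.

Bids in descending order: Diego $140 > Hana $134 > Noah $116 > Vera $96 > Wen $46.
Diego has the top bid and wins; the price is the second-highest bid, $134.
Diego's payoff = $140 − $134 = $6. All other bidders lose, so their payoff is 0.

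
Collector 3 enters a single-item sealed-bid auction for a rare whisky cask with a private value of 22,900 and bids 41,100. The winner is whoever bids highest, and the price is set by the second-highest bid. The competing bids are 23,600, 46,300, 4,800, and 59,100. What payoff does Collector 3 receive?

Highest competing bid: 59,100.
Collector 3's bid 41,100 is not the highest, so Collector 3 loses, pays nothing, and earns zero payoff.

The bidder's payoff: 0.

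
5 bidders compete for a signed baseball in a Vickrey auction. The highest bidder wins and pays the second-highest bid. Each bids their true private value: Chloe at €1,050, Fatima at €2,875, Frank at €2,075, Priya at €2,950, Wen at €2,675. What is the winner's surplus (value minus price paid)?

Surplus = €75.

Bids in descending order: Priya €2,950 > Fatima €2,875 > Wen €2,675 > Frank €2,075 > Chloe €1,050.
Priya wins with the top bid and pays the second-highest, €2,875.
Surplus = €2,950 − €2,875 = €75.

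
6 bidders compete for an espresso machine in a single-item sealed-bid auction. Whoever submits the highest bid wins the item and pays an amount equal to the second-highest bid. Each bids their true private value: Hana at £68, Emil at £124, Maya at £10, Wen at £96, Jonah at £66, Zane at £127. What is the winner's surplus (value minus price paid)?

Bids in descending order: Zane £127; Emil £124; Wen £96; Hana £68; Jonah £66; Maya £10.
Zane wins with the top bid and pays the second-highest, £124.
Surplus = £127 − £124 = £3.

Winner's surplus: £3.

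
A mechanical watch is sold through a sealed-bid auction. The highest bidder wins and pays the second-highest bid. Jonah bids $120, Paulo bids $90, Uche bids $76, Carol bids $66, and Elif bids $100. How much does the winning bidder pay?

Ranking the bids: Jonah $120; Elif $100; Paulo $90; Uche $76; Carol $66.
Jonah has the highest bid, so Jonah wins.
The second-highest bid is $100, so that is what Jonah pays.

The winner pays $100.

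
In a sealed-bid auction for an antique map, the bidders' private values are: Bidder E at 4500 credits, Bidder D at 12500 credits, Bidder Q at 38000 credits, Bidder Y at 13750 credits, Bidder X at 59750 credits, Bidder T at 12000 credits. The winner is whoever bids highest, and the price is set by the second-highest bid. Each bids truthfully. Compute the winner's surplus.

Winner's surplus: 21750 credits.

Bids in descending order: Bidder X 59750 credits > Bidder Q 38000 credits > Bidder Y 13750 credits > Bidder D 12500 credits > Bidder T 12000 credits > Bidder E 4500 credits.
Bidder X wins with the top bid and pays the second-highest, 38000 credits.
Surplus = 59750 credits − 38000 credits = 21750 credits.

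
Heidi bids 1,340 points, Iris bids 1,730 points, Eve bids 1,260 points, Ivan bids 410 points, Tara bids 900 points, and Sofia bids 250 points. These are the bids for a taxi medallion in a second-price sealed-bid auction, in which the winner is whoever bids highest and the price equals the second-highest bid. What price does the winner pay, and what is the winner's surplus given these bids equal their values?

Price 1,340 points; surplus 390 points.

Sorted high to low: Iris 1,730 points > Heidi 1,340 points > Eve 1,260 points > Tara 900 points > Ivan 410 points > Sofia 250 points.
Iris is the highest bidder, so Iris wins.
Under the second-price rule, the price is the second-highest bid: 1,340 points.
Surplus = 1,730 points − 1,340 points = 390 points.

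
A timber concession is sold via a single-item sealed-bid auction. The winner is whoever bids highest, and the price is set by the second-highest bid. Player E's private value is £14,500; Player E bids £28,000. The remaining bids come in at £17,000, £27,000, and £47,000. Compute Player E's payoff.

Payoff = £0.

Highest competing bid: £47,000.
Player E's bid £28,000 is not the highest, so Player E loses, pays nothing, and earns zero payoff.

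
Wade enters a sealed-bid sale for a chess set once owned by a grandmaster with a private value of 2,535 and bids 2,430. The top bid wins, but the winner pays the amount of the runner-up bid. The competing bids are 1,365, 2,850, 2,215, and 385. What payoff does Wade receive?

Wade's payoff: 0.

Highest competing bid: 2,850.
Wade's bid 2,430 is not the highest, so Wade loses, pays nothing, and earns zero payoff.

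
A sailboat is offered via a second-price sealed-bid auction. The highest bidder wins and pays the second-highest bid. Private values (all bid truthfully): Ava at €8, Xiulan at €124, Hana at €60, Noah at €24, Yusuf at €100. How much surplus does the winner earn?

€24

Ranking the bids: Xiulan €124, then Yusuf €100, then Hana €60, then Noah €24, then Ava €8.
Xiulan wins with the top bid and pays the second-highest, €100.
Surplus = €124 − €100 = €24.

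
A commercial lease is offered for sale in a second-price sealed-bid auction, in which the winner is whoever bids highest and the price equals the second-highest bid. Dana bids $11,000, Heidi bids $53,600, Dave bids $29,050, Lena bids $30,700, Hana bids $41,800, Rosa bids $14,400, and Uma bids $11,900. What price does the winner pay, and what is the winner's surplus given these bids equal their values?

Bids in descending order: Heidi $53,600, then Hana $41,800, then Lena $30,700, then Dave $29,050, then Rosa $14,400, then Uma $11,900, then Dana $11,000.
Heidi is the highest bidder, so Heidi wins.
Under the second-price rule, the price is the second-highest bid: $41,800.
Surplus = $53,600 − $41,800 = $11,800.

Price $41,800; surplus $11,800.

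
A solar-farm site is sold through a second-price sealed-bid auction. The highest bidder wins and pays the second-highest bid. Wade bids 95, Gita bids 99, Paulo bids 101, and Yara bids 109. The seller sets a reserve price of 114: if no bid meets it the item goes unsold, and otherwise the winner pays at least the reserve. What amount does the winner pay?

unsold

Bids in descending order: Yara 109 > Paulo 101 > Gita 99 > Wade 95.
The top bid 109 is below the reserve 114, so the item goes unsold and nothing is paid.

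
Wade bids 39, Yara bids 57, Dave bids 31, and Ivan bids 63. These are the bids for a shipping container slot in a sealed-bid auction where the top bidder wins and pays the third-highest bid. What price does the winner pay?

The winner pays 39.

Sorted high to low: Ivan 63, then Yara 57, then Wade 39, then Dave 31.
Ivan is the highest bidder, so Ivan wins.
Under the third-price rule, the price is the third-highest bid: 39.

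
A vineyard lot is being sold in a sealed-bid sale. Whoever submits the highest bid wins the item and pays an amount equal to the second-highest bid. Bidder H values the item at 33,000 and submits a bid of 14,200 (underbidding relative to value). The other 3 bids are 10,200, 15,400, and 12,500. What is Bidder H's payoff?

Highest competing bid: 15,400.
Bidder H's bid 14,200 is not the highest, so Bidder H loses, pays nothing, and earns zero payoff.

0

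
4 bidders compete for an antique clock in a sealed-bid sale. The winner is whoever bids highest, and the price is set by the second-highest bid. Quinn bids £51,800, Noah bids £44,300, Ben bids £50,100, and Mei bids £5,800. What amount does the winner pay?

The winner pays £50,100.

Ordered from highest: Quinn £51,800 > Ben £50,100 > Noah £44,300 > Mei £5,800.
Quinn has the highest bid, so Quinn wins.
The second-highest bid is £50,100, so that is what Quinn pays.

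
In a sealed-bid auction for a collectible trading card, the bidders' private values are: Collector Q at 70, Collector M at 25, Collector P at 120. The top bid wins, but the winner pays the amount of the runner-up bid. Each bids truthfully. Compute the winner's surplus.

Bids in descending order: Collector P 120; Collector Q 70; Collector M 25.
Collector P wins with the top bid and pays the second-highest, 70.
Surplus = 120 − 70 = 50.

50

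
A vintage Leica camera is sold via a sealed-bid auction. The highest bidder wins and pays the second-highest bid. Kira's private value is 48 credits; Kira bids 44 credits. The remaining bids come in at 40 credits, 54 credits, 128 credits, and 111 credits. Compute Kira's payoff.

Payoff = 0 credits.

Highest competing bid: 128 credits.
Kira's bid 44 credits is not the highest, so Kira loses, pays nothing, and earns zero payoff.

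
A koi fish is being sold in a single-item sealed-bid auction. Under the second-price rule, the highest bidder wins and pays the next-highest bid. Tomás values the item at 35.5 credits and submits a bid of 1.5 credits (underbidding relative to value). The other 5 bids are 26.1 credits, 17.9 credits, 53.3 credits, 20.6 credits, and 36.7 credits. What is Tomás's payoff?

Tomás's payoff: 0.0 credits.

Highest competing bid: 53.3 credits.
Tomás's bid 1.5 credits is not the highest, so Tomás loses, pays nothing, and earns zero payoff.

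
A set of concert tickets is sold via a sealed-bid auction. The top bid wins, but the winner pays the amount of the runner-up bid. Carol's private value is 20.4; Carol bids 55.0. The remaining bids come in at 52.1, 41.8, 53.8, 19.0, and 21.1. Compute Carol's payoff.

Highest competing bid: 53.8.
Carol's bid 55.0 is the highest overall, so Carol wins and pays the second-highest bid, 53.8.
Payoff = value − price = 20.4 − 53.8 = -33.4.

-33.4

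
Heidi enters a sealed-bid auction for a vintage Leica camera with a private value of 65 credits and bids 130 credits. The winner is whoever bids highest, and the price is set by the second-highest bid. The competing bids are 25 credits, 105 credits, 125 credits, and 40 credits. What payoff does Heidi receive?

Highest competing bid: 125 credits.
Heidi's bid 130 credits is the highest overall, so Heidi wins and pays the second-highest bid, 125 credits.
Payoff = value − price = 65 credits − 125 credits = -60 credits.
Overbidding won the item at a price above value — truthful bidding would have avoided this loss.

Heidi's payoff: -60 credits.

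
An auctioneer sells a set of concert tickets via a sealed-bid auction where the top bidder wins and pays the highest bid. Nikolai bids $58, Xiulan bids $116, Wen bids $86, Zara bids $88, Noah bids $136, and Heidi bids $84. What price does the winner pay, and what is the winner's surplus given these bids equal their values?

Ordered from highest: Noah $136; Xiulan $116; Zara $88; Wen $86; Heidi $84; Nikolai $58.
Noah is the highest bidder, so Noah wins.
Under the first-price rule, the price is the highest bid: $136.
Surplus = $136 − $136 = $0.

The winner pays $136 for a surplus of $0.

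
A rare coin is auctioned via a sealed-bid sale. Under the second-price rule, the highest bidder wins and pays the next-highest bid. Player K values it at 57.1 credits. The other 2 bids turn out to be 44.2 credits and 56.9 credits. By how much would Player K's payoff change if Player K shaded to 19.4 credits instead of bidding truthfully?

Payoff change: -0.2 credits.

The highest competing bid is 56.9 credits.
Bidding truthfully at 57.1 credits: Player K has the top bid, wins, and pays the second-highest bid 56.9 credits. Payoff = 57.1 credits − 56.9 credits = 0.2 credits.
Bidding 19.4 credits: the top bid is 56.9 credits (a rival), so Player K loses. Payoff = 0.0 credits.
Change = 0.0 credits − 0.2 credits = -0.2 credits.
This is the dominant-strategy logic: truthful bidding weakly beats any alternative.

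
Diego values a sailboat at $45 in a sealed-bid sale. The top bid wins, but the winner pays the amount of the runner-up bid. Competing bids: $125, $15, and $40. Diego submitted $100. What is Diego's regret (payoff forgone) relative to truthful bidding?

The highest competing bid is $125.
Bidding truthfully at $45: the top bid is $125 (a rival), so Diego loses. Payoff = $0.
Bidding $100: the top bid is $125 (a rival), so Diego loses. Payoff = $0.
Regret = truthful payoff − actual payoff = $0 − $0 = $0.

Regret: $0.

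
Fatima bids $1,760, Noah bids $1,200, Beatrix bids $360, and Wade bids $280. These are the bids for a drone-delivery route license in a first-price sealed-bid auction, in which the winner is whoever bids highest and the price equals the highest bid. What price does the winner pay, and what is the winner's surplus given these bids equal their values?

Sorted high to low: Fatima $1,760; Noah $1,200; Beatrix $360; Wade $280.
Fatima is the highest bidder, so Fatima wins.
Under the first-price rule, the price is the highest bid: $1,760.
Surplus = $1,760 − $1,760 = $0.

Price $1,760; surplus $0.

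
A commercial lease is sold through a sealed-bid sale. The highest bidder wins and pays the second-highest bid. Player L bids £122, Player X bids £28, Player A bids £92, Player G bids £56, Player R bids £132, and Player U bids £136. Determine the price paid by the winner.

Bids in descending order: Player U £136 > Player R £132 > Player L £122 > Player A £92 > Player G £56 > Player X £28.
Player U has the highest bid, so Player U wins.
The second-highest bid is £132, so that is what Player U pays.

Price paid: £132.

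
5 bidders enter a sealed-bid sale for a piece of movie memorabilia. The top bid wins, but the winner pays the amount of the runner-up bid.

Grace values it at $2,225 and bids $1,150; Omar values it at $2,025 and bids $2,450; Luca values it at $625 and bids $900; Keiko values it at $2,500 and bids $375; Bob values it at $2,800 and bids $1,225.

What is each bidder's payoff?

Payoffs: Grace $0, Omar $800, Luca $0, Keiko $0, Bob $0.

Ranking the bids: Omar $2,450; Bob $1,225; Grace $1,150; Luca $900; Keiko $375.
Omar has the top bid and wins; the price is the second-highest bid, $1,225.
Omar's payoff = $2,025 − $1,225 = $800. All other bidders lose, so their payoff is 0.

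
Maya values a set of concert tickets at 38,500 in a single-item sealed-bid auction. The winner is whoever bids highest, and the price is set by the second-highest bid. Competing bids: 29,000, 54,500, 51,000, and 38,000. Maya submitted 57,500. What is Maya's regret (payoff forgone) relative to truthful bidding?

16,000

The highest competing bid is 54,500.
Bidding truthfully at 38,500: the top bid is 54,500 (a rival), so Maya loses. Payoff = 0.
Bidding 57,500: Maya has the top bid, wins, and pays the second-highest bid 54,500. Payoff = 38,500 − 54,500 = -16,000.
Regret = truthful payoff − actual payoff = 0 − -16,000 = 16,000.
Deviating from a truthful bid can only lose payoff in a second-price auction — never gain.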